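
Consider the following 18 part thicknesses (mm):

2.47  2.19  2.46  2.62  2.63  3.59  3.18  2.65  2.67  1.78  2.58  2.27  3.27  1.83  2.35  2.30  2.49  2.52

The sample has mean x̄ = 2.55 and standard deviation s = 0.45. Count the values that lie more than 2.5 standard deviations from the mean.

Cutoffs: x̄ ± 2.5s = [1.425, 3.675].
Every value lies within the cutoffs.

0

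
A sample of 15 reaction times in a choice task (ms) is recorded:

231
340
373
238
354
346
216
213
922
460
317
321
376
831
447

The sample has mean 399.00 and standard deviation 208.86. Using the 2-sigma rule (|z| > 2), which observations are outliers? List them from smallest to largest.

831, 922

Cutoffs at x̄ ± 2s: 399.00 ± 2·208.86 = [-18.72, 816.72].
831: z = 2.07, |z| > 2 → outlier.
922: z = 2.50, |z| > 2 → outlier.
Every other value lies within [-18.72, 816.72].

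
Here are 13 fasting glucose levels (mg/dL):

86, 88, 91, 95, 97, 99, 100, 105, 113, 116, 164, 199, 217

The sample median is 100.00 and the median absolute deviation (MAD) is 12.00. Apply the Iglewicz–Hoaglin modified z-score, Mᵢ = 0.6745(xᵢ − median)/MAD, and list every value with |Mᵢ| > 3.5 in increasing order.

164, 199, 217

|Mᵢ| > 3.5 ⇔ |xᵢ − 100.00| > 3.5·12.00/0.6745 = 62.27.
So outliers lie outside [37.73, 162.27].
164: M = 3.60 → outlier.
199: M = 5.56 → outlier.
217: M = 6.58 → outlier.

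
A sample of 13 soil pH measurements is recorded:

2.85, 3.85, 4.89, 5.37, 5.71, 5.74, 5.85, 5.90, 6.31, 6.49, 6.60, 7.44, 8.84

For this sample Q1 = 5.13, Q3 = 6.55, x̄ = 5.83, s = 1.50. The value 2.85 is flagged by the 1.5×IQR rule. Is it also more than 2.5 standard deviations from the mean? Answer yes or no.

z = (2.85 − 5.83) / 1.50 = -1.99.
|z| = 1.99 ≤ 2.5.

no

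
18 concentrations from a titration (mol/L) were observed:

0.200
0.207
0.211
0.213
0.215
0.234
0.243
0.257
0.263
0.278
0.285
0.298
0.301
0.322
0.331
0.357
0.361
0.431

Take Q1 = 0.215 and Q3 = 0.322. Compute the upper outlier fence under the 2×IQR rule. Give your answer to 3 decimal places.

IQR = Q3 − Q1 = 0.322 − 0.215 = 0.107.
Lower fence = Q1 − 2·IQR = 0.215 − 0.214 = 0.001.
Upper fence = Q3 + 2·IQR = 0.322 + 0.214 = 0.536.

0.536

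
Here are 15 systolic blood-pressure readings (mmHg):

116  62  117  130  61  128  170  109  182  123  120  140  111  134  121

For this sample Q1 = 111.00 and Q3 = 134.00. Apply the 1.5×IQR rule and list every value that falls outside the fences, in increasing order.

IQR = Q3 − Q1 = 134.00 − 111.00 = 23.00.
Lower fence = Q1 − 1.5·IQR = 111.00 − 34.50 = 76.50.
Upper fence = Q3 + 1.5·IQR = 134.00 + 34.50 = 168.50.
61 < 76.50 → outlier.
62 < 76.50 → outlier.
170 > 168.50 → outlier.
182 > 168.50 → outlier.
All remaining values lie within [76.50, 168.50].

61, 62, 170, 182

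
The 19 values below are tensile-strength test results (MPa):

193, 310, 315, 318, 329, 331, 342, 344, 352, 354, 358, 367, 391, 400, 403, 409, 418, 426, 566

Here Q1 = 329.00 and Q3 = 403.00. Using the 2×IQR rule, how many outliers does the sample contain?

IQR = 74.00; fences at 329.00 − 148.00 = 181.00 and 403.00 + 148.00 = 551.00.
Outside the cutoffs: 566.

1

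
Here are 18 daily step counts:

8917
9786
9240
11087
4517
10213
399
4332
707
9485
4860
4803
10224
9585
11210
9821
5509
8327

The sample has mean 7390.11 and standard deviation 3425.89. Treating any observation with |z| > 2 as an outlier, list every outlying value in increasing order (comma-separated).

399

Cutoffs at x̄ ± 2s: 7390.11 ± 2·3425.89 = [538.33, 14241.89].
399: z = -2.04, |z| > 2 → outlier.
Every other value lies within [538.33, 14241.89].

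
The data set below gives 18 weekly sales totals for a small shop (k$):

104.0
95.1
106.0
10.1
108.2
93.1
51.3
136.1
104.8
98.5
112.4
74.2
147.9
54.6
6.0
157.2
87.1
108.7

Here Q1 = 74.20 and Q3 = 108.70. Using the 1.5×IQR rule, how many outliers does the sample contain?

IQR = 34.50; fences at 74.20 − 51.75 = 22.45 and 108.70 + 51.75 = 160.45.
Outside the cutoffs: 6.0, 10.1.

2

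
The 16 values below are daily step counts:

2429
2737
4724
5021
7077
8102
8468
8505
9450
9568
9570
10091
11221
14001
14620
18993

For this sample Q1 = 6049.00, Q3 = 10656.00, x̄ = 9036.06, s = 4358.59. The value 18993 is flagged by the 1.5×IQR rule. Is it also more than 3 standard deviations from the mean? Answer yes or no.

z = (18993 − 9036.06) / 4358.59 = 2.28.
|z| = 2.28 ≤ 3.

no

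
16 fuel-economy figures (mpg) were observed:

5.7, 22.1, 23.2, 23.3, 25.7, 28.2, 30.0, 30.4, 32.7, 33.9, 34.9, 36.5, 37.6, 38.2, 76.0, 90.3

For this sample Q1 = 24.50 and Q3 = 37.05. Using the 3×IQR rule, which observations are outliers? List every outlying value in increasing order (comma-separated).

76.0, 90.3

IQR = Q3 − Q1 = 37.05 − 24.50 = 12.55.
Lower fence = Q1 − 3·IQR = 24.50 − 37.65 = -13.15.
Upper fence = Q3 + 3·IQR = 37.05 + 37.65 = 74.70.
76.0 > 74.70 → outlier.
90.3 > 74.70 → outlier.
All remaining values lie within [-13.15, 74.70].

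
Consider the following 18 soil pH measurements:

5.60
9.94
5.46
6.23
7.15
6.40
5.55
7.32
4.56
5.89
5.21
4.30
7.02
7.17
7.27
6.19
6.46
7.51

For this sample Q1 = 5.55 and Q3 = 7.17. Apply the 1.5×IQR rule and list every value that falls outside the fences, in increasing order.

9.94

IQR = Q3 − Q1 = 7.17 − 5.55 = 1.62.
Lower fence = Q1 − 1.5·IQR = 5.55 − 2.43 = 3.12.
Upper fence = Q3 + 1.5·IQR = 7.17 + 2.43 = 9.60.
9.94 > 9.60 → outlier.
All remaining values lie within [3.12, 9.60].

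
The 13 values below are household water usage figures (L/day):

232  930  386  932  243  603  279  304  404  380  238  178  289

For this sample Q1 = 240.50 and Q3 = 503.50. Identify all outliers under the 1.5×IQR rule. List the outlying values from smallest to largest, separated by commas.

930, 932

IQR = Q3 − Q1 = 503.50 − 240.50 = 263.00.
Lower fence = Q1 − 1.5·IQR = 240.50 − 394.50 = -154.00.
Upper fence = Q3 + 1.5·IQR = 503.50 + 394.50 = 898.00.
930 > 898.00 → outlier.
932 > 898.00 → outlier.
All remaining values lie within [-154.00, 898.00].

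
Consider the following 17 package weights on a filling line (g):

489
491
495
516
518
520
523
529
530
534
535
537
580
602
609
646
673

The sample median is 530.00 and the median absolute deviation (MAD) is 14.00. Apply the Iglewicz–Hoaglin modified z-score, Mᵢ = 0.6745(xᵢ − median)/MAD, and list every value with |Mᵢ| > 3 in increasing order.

|Mᵢ| > 3 ⇔ |xᵢ − 530.00| > 3·14.00/0.6745 = 62.27.
So outliers lie outside [467.73, 592.27].
602: M = 3.47 → outlier.
609: M = 3.81 → outlier.
646: M = 5.59 → outlier.
673: M = 6.89 → outlier.

602, 609, 646, 673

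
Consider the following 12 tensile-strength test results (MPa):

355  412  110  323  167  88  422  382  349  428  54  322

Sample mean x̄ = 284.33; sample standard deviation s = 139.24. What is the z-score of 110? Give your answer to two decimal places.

-1.25

z = (110 − 284.33) / 139.24 = -1.25.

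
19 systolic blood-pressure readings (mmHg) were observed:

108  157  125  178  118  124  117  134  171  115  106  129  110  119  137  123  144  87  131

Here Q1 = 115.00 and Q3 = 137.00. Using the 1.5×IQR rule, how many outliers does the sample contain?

2

IQR = 22.00; fences at 115.00 − 33.00 = 82.00 and 137.00 + 33.00 = 170.00.
Outside the cutoffs: 171, 178.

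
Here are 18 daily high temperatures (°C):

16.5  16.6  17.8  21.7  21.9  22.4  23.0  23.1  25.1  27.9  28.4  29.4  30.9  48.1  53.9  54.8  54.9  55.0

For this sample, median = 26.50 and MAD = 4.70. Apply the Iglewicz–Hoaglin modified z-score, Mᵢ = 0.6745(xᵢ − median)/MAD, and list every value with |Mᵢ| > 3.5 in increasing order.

|Mᵢ| > 3.5 ⇔ |xᵢ − 26.50| > 3.5·4.70/0.6745 = 24.39.
So outliers lie outside [2.11, 50.89].
53.9: M = 3.93 → outlier.
54.8: M = 4.06 → outlier.
54.9: M = 4.08 → outlier.
55.0: M = 4.09 → outlier.

53.9, 54.8, 54.9, 55.0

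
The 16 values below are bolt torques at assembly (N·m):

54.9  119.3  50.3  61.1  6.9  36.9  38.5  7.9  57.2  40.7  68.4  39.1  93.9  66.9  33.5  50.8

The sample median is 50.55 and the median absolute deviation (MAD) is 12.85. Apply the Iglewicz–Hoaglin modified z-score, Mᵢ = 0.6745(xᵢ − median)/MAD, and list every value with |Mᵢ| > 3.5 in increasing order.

|Mᵢ| > 3.5 ⇔ |xᵢ − 50.55| > 3.5·12.85/0.6745 = 66.68.
So outliers lie outside [-16.13, 117.23].
119.3: M = 3.61 → outlier.

119.3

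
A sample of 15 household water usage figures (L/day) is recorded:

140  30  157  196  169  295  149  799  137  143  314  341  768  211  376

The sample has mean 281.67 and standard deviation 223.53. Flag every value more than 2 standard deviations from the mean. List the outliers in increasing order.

Cutoffs at x̄ ± 2s: 281.67 ± 2·223.53 = [-165.39, 728.73].
768: z = 2.18, |z| > 2 → outlier.
799: z = 2.31, |z| > 2 → outlier.
Every other value lies within [-165.39, 728.73].

768, 799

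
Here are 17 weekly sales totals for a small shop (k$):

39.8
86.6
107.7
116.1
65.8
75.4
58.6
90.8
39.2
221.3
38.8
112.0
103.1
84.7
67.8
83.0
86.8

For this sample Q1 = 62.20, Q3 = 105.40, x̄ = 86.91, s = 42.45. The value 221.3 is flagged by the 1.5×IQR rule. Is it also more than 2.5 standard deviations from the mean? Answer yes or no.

z = (221.3 − 86.91) / 42.45 = 3.17.
|z| = 3.17 > 2.5.

yes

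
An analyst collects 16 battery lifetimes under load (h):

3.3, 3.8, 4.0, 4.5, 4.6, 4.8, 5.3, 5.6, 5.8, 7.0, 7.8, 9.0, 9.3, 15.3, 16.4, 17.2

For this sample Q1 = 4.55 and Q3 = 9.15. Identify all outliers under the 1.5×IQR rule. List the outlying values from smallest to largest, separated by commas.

IQR = Q3 − Q1 = 9.15 − 4.55 = 4.60.
Lower fence = Q1 − 1.5·IQR = 4.55 − 6.90 = -2.35.
Upper fence = Q3 + 1.5·IQR = 9.15 + 6.90 = 16.05.
16.4 > 16.05 → outlier.
17.2 > 16.05 → outlier.
All remaining values lie within [-2.35, 16.05].

16.4, 17.2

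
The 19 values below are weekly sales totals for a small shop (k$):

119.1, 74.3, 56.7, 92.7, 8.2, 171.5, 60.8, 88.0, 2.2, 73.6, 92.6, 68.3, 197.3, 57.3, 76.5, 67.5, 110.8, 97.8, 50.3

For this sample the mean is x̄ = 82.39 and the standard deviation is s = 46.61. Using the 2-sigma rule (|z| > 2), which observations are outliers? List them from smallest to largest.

197.3

Cutoffs at x̄ ± 2s: 82.39 ± 2·46.61 = [-10.83, 175.61].
197.3: z = 2.47, |z| > 2 → outlier.
Every other value lies within [-10.83, 175.61].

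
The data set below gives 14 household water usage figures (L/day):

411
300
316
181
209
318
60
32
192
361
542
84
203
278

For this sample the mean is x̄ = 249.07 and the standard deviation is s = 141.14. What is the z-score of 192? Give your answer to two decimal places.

z = (192 − 249.07) / 141.14 = -0.40.

-0.40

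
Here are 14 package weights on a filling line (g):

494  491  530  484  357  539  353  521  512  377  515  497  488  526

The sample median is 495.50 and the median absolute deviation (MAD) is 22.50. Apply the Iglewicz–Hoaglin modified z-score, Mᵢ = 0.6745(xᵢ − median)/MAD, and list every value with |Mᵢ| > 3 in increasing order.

|Mᵢ| > 3 ⇔ |xᵢ − 495.50| > 3·22.50/0.6745 = 100.07.
So outliers lie outside [395.43, 595.57].
353: M = -4.27 → outlier.
357: M = -4.15 → outlier.
377: M = -3.55 → outlier.

353, 357, 377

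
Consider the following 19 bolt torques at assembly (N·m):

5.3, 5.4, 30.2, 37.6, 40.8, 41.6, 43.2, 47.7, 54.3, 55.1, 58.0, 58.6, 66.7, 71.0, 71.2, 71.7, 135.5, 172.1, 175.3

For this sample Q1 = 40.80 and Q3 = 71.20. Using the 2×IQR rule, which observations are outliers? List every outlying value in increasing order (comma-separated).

135.5, 172.1, 175.3

IQR = Q3 − Q1 = 71.20 − 40.80 = 30.40.
Lower fence = Q1 − 2·IQR = 40.80 − 60.80 = -20.00.
Upper fence = Q3 + 2·IQR = 71.20 + 60.80 = 132.00.
135.5 > 132.00 → outlier.
172.1 > 132.00 → outlier.
175.3 > 132.00 → outlier.
All remaining values lie within [-20.00, 132.00].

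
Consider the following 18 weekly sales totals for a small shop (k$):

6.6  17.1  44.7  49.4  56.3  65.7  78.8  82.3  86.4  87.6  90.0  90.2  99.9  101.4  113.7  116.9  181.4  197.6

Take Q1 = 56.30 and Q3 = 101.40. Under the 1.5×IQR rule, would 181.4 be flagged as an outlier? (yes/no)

IQR = Q3 − Q1 = 101.40 − 56.30 = 45.10.
Lower fence = Q1 − 1.5·IQR = 56.30 − 67.65 = -11.35.
Upper fence = Q3 + 1.5·IQR = 101.40 + 67.65 = 169.05.
181.4 lies above the upper fence.

yes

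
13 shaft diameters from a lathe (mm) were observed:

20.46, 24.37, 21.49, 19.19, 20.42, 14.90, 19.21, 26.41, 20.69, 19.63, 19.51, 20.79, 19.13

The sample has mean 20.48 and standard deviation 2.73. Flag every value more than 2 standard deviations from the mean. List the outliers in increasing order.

Cutoffs at x̄ ± 2s: 20.48 ± 2·2.73 = [15.02, 25.94].
14.90: z = -2.04, |z| > 2 → outlier.
26.41: z = 2.17, |z| > 2 → outlier.
Every other value lies within [15.02, 25.94].

14.90, 26.41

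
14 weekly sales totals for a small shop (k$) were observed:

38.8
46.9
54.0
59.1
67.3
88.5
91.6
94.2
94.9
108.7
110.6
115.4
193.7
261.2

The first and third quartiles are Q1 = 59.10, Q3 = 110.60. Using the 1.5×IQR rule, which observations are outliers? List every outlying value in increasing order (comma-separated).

IQR = Q3 − Q1 = 110.60 − 59.10 = 51.50.
Lower fence = Q1 − 1.5·IQR = 59.10 − 77.25 = -18.15.
Upper fence = Q3 + 1.5·IQR = 110.60 + 77.25 = 187.85.
193.7 > 187.85 → outlier.
261.2 > 187.85 → outlier.
All remaining values lie within [-18.15, 187.85].

193.7, 261.2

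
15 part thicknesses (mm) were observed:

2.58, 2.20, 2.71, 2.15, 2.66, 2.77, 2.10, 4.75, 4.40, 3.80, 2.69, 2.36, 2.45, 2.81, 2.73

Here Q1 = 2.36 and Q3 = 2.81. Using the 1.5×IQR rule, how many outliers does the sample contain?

IQR = 0.45; fences at 2.36 − 0.675 = 1.685 and 2.81 + 0.675 = 3.485.
Outside the cutoffs: 3.80, 4.40, 4.75.

3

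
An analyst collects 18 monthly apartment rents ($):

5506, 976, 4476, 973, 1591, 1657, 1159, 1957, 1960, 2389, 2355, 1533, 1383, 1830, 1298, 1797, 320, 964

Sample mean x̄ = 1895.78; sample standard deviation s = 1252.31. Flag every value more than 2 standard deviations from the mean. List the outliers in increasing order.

Cutoffs at x̄ ± 2s: 1895.78 ± 2·1252.31 = [-608.84, 4400.40].
4476: z = 2.06, |z| > 2 → outlier.
5506: z = 2.88, |z| > 2 → outlier.
Every other value lies within [-608.84, 4400.40].

4476, 5506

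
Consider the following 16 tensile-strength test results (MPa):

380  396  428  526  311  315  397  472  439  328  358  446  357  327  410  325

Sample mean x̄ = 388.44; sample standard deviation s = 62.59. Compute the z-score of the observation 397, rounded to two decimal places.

z = (397 − 388.44) / 62.59 = 0.14.

0.14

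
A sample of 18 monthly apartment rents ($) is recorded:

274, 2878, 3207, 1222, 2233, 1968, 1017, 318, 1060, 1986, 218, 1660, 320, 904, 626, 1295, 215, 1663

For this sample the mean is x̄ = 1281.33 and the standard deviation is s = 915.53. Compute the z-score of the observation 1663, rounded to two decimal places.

0.42

z = (1663 − 1281.33) / 915.53 = 0.42.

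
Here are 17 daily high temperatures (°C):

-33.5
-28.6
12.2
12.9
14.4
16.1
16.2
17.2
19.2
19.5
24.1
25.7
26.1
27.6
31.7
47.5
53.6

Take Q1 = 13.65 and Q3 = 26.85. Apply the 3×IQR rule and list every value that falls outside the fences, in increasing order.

-33.5, -28.6

IQR = Q3 − Q1 = 26.85 − 13.65 = 13.20.
Lower fence = Q1 − 3·IQR = 13.65 − 39.60 = -25.95.
Upper fence = Q3 + 3·IQR = 26.85 + 39.60 = 66.45.
-33.5 < -25.95 → outlier.
-28.6 < -25.95 → outlier.
All remaining values lie within [-25.95, 66.45].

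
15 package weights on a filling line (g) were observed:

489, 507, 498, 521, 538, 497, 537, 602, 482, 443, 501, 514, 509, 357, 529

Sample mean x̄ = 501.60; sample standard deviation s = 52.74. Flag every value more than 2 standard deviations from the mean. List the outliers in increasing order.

357

Cutoffs at x̄ ± 2s: 501.60 ± 2·52.74 = [396.12, 607.08].
357: z = -2.74, |z| > 2 → outlier.
Every other value lies within [396.12, 607.08].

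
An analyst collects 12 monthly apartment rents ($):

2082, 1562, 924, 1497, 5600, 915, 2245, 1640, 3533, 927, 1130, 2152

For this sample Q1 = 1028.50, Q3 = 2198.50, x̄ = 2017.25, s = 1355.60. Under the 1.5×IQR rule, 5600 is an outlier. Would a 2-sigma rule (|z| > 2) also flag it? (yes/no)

yes

z = (5600 − 2017.25) / 1355.60 = 2.64.
|z| = 2.64 > 2.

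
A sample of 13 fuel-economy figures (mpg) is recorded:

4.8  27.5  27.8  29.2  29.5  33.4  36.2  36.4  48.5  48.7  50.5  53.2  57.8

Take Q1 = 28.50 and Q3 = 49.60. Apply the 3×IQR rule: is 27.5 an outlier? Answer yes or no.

no

IQR = Q3 − Q1 = 49.60 − 28.50 = 21.10.
Lower fence = Q1 − 3·IQR = 28.50 − 63.30 = -34.80.
Upper fence = Q3 + 3·IQR = 49.60 + 63.30 = 112.90.
27.5 lies within [-34.80, 112.90].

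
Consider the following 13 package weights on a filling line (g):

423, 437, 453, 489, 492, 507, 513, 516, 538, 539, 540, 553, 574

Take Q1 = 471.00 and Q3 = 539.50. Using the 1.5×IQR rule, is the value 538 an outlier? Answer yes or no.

IQR = Q3 − Q1 = 539.50 − 471.00 = 68.50.
Lower fence = Q1 − 1.5·IQR = 471.00 − 102.75 = 368.25.
Upper fence = Q3 + 1.5·IQR = 539.50 + 102.75 = 642.25.
538 lies within [368.25, 642.25].

no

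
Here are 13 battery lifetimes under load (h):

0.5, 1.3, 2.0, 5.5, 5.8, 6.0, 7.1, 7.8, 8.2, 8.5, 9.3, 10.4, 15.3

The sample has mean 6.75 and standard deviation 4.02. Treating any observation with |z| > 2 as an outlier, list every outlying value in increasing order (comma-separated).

Cutoffs at x̄ ± 2s: 6.75 ± 2·4.02 = [-1.29, 14.79].
15.3: z = 2.13, |z| > 2 → outlier.
Every other value lies within [-1.29, 14.79].

15.3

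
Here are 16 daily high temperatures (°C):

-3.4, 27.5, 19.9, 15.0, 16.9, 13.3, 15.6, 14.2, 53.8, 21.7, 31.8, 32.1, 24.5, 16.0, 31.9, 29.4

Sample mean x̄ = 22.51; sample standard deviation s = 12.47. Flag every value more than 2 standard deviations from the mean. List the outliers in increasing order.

Cutoffs at x̄ ± 2s: 22.51 ± 2·12.47 = [-2.43, 47.45].
-3.4: z = -2.08, |z| > 2 → outlier.
53.8: z = 2.51, |z| > 2 → outlier.
Every other value lies within [-2.43, 47.45].

-3.4, 53.8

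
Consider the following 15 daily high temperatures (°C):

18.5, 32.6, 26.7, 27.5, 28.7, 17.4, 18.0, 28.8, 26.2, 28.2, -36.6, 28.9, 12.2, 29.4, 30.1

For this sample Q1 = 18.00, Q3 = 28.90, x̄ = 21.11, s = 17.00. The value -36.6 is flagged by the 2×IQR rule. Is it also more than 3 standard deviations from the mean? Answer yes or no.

yes

z = (-36.6 − 21.11) / 17.00 = -3.39.
|z| = 3.39 > 3.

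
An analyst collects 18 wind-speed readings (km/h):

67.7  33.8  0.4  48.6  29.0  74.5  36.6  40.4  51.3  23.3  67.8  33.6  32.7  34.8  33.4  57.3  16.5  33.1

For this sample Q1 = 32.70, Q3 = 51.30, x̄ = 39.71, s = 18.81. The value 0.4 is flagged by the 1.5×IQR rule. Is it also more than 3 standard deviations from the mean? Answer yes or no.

z = (0.4 − 39.71) / 18.81 = -2.09.
|z| = 2.09 ≤ 3.

no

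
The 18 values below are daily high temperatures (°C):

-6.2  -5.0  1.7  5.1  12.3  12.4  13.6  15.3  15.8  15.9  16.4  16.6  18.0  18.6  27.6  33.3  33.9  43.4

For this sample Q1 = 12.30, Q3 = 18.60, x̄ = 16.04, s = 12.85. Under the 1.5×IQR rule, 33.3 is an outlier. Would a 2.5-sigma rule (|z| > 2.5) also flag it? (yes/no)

no

z = (33.3 − 16.04) / 12.85 = 1.34.
|z| = 1.34 ≤ 2.5.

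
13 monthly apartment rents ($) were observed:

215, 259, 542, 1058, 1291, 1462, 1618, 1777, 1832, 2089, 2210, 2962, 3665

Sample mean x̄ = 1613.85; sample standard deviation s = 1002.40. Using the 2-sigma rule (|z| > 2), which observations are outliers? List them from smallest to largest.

3665

Cutoffs at x̄ ± 2s: 1613.85 ± 2·1002.40 = [-390.95, 3618.65].
3665: z = 2.05, |z| > 2 → outlier.
Every other value lies within [-390.95, 3618.65].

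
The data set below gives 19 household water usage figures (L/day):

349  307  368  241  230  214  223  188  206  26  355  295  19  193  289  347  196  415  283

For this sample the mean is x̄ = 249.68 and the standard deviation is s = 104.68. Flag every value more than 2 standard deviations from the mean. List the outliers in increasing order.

Cutoffs at x̄ ± 2s: 249.68 ± 2·104.68 = [40.32, 459.04].
19: z = -2.20, |z| > 2 → outlier.
26: z = -2.14, |z| > 2 → outlier.
Every other value lies within [40.32, 459.04].

19, 26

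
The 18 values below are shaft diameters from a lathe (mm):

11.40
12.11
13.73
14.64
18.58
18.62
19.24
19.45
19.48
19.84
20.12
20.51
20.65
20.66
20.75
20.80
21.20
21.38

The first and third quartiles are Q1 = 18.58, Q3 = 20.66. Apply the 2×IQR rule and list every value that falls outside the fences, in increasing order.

IQR = Q3 − Q1 = 20.66 − 18.58 = 2.08.
Lower fence = Q1 − 2·IQR = 18.58 − 4.16 = 14.42.
Upper fence = Q3 + 2·IQR = 20.66 + 4.16 = 24.82.
11.40 < 14.42 → outlier.
12.11 < 14.42 → outlier.
13.73 < 14.42 → outlier.
All remaining values lie within [14.42, 24.82].

11.40, 12.11, 13.73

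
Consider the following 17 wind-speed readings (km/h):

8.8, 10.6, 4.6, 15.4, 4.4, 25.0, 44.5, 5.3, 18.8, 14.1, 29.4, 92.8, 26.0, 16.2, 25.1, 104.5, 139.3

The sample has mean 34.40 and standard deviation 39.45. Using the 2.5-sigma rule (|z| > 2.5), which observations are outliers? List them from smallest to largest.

139.3

Cutoffs at x̄ ± 2.5s: 34.40 ± 2.5·39.45 = [-64.225, 133.025].
139.3: z = 2.66, |z| > 2.5 → outlier.
Every other value lies within [-64.225, 133.025].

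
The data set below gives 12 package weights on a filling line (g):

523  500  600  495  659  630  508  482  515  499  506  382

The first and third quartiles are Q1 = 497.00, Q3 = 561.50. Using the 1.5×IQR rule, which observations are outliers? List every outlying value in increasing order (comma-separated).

382, 659

IQR = Q3 − Q1 = 561.50 − 497.00 = 64.50.
Lower fence = Q1 − 1.5·IQR = 497.00 − 96.75 = 400.25.
Upper fence = Q3 + 1.5·IQR = 561.50 + 96.75 = 658.25.
382 < 400.25 → outlier.
659 > 658.25 → outlier.
All remaining values lie within [400.25, 658.25].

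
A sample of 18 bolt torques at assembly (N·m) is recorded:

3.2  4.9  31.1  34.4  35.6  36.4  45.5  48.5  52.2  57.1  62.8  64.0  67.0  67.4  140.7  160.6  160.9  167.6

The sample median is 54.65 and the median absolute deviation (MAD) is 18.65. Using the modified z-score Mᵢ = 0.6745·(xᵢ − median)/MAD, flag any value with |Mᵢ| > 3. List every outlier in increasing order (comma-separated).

140.7, 160.6, 160.9, 167.6

|Mᵢ| > 3 ⇔ |xᵢ − 54.65| > 3·18.65/0.6745 = 82.95.
So outliers lie outside [-28.30, 137.60].
140.7: M = 3.11 → outlier.
160.6: M = 3.83 → outlier.
160.9: M = 3.84 → outlier.
167.6: M = 4.08 → outlier.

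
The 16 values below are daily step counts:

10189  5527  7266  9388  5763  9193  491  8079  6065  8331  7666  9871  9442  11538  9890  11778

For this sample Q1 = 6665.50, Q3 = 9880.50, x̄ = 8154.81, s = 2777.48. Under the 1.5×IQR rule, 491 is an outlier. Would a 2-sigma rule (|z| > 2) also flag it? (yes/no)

z = (491 − 8154.81) / 2777.48 = -2.76.
|z| = 2.76 > 2.

yes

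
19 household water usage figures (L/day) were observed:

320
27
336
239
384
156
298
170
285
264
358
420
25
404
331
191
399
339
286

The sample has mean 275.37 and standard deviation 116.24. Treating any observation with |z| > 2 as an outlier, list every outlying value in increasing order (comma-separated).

Cutoffs at x̄ ± 2s: 275.37 ± 2·116.24 = [42.89, 507.85].
25: z = -2.15, |z| > 2 → outlier.
27: z = -2.14, |z| > 2 → outlier.
Every other value lies within [42.89, 507.85].

25, 27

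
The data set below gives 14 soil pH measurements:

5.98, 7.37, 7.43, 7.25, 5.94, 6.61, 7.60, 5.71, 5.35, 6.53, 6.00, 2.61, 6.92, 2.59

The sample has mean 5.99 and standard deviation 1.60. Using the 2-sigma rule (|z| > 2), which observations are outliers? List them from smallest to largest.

2.59, 2.61

Cutoffs at x̄ ± 2s: 5.99 ± 2·1.60 = [2.79, 9.19].
2.59: z = -2.13, |z| > 2 → outlier.
2.61: z = -2.11, |z| > 2 → outlier.
Every other value lies within [2.79, 9.19].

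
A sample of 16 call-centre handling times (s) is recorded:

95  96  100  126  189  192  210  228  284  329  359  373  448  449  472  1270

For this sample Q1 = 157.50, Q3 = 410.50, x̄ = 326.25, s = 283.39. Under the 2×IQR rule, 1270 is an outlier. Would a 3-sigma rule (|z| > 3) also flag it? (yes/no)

z = (1270 − 326.25) / 283.39 = 3.33.
|z| = 3.33 > 3.

yes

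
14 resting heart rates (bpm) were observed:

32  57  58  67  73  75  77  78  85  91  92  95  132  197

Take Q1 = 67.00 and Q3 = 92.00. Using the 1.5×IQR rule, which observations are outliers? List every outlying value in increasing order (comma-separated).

132, 197

IQR = Q3 − Q1 = 92.00 − 67.00 = 25.00.
Lower fence = Q1 − 1.5·IQR = 67.00 − 37.50 = 29.50.
Upper fence = Q3 + 1.5·IQR = 92.00 + 37.50 = 129.50.
132 > 129.50 → outlier.
197 > 129.50 → outlier.
All remaining values lie within [29.50, 129.50].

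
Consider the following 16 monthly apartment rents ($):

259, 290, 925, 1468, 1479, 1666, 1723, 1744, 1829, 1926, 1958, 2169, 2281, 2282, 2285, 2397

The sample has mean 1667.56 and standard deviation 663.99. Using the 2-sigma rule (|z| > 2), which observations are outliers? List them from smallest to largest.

Cutoffs at x̄ ± 2s: 1667.56 ± 2·663.99 = [339.58, 2995.54].
259: z = -2.12, |z| > 2 → outlier.
290: z = -2.07, |z| > 2 → outlier.
Every other value lies within [339.58, 2995.54].

259, 290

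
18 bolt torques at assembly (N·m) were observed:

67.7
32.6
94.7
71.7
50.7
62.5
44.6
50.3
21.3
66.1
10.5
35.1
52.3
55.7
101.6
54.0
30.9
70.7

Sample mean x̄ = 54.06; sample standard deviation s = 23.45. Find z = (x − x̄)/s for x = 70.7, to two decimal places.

z = (70.7 − 54.06) / 23.45 = 0.71.

0.71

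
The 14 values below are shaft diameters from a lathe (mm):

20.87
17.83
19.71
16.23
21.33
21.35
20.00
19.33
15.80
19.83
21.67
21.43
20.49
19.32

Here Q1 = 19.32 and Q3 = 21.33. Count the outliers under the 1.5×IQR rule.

2

IQR = 2.01; fences at 19.32 − 3.015 = 16.305 and 21.33 + 3.015 = 24.345.
Outside the cutoffs: 15.80, 16.23.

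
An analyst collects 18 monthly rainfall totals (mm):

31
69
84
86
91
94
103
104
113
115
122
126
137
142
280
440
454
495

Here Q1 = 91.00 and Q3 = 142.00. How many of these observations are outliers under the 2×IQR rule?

4

IQR = 51.00; fences at 91.00 − 102.00 = -11.00 and 142.00 + 102.00 = 244.00.
Outside the cutoffs: 280, 440, 454, 495.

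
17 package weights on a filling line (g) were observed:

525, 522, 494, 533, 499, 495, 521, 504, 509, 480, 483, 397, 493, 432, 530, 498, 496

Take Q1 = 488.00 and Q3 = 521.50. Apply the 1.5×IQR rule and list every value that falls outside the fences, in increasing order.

397, 432

IQR = Q3 − Q1 = 521.50 − 488.00 = 33.50.
Lower fence = Q1 − 1.5·IQR = 488.00 − 50.25 = 437.75.
Upper fence = Q3 + 1.5·IQR = 521.50 + 50.25 = 571.75.
397 < 437.75 → outlier.
432 < 437.75 → outlier.
All remaining values lie within [437.75, 571.75].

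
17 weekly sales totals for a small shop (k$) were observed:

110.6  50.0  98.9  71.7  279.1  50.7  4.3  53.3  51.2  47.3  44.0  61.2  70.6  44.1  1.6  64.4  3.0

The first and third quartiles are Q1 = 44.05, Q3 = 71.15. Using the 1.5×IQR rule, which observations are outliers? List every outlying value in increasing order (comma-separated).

IQR = Q3 − Q1 = 71.15 − 44.05 = 27.10.
Lower fence = Q1 − 1.5·IQR = 44.05 − 40.65 = 3.40.
Upper fence = Q3 + 1.5·IQR = 71.15 + 40.65 = 111.80.
1.6 < 3.40 → outlier.
3.0 < 3.40 → outlier.
279.1 > 111.80 → outlier.
All remaining values lie within [3.40, 111.80].

1.6, 3.0, 279.1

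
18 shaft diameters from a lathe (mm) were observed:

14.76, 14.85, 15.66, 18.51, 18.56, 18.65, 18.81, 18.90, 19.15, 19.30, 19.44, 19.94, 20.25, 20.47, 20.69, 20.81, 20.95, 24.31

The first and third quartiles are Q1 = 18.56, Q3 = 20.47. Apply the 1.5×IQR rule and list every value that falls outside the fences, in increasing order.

14.76, 14.85, 15.66, 24.31

IQR = Q3 − Q1 = 20.47 − 18.56 = 1.91.
Lower fence = Q1 − 1.5·IQR = 18.56 − 2.865 = 15.695.
Upper fence = Q3 + 1.5·IQR = 20.47 + 2.865 = 23.335.
14.76 < 15.695 → outlier.
14.85 < 15.695 → outlier.
15.66 < 15.695 → outlier.
24.31 > 23.335 → outlier.
All remaining values lie within [15.695, 23.335].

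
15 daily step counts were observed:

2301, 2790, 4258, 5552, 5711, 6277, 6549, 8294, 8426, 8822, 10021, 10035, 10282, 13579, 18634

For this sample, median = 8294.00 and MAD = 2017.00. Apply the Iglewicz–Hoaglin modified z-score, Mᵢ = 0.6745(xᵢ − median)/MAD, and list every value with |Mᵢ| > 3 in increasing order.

18634

|Mᵢ| > 3 ⇔ |xᵢ − 8294.00| > 3·2017.00/0.6745 = 8971.09.
So outliers lie outside [-677.09, 17265.09].
18634: M = 3.46 → outlier.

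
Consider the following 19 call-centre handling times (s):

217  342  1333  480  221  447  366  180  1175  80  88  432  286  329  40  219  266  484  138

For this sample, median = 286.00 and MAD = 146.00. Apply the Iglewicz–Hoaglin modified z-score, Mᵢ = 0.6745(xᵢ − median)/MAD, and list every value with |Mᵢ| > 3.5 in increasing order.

|Mᵢ| > 3.5 ⇔ |xᵢ − 286.00| > 3.5·146.00/0.6745 = 757.60.
So outliers lie outside [-471.60, 1043.60].
1175: M = 4.11 → outlier.
1333: M = 4.84 → outlier.

1175, 1333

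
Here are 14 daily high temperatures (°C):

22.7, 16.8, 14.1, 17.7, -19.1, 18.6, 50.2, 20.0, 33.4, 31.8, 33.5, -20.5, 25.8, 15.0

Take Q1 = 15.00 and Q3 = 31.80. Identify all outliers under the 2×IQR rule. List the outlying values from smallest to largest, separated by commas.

IQR = Q3 − Q1 = 31.80 − 15.00 = 16.80.
Lower fence = Q1 − 2·IQR = 15.00 − 33.60 = -18.60.
Upper fence = Q3 + 2·IQR = 31.80 + 33.60 = 65.40.
-20.5 < -18.60 → outlier.
-19.1 < -18.60 → outlier.
All remaining values lie within [-18.60, 65.40].

-20.5, -19.1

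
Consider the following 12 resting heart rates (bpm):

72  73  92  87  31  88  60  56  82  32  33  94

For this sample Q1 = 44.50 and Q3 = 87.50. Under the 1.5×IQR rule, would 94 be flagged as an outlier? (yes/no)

no

IQR = Q3 − Q1 = 87.50 − 44.50 = 43.00.
Lower fence = Q1 − 1.5·IQR = 44.50 − 64.50 = -20.00.
Upper fence = Q3 + 1.5·IQR = 87.50 + 64.50 = 152.00.
94 lies within [-20.00, 152.00].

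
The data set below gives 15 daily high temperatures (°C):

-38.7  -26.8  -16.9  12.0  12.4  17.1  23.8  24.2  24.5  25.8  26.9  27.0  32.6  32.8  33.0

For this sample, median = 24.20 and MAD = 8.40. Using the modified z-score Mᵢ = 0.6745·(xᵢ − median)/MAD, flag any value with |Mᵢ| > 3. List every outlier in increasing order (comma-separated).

|Mᵢ| > 3 ⇔ |xᵢ − 24.20| > 3·8.40/0.6745 = 37.36.
So outliers lie outside [-13.16, 61.56].
-38.7: M = -5.05 → outlier.
-26.8: M = -4.10 → outlier.
-16.9: M = -3.30 → outlier.

-38.7, -26.8, -16.9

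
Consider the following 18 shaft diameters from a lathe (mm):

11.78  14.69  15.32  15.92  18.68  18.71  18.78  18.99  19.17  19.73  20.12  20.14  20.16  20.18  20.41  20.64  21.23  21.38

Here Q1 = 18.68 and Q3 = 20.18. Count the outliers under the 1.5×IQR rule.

IQR = 1.50; fences at 18.68 − 2.25 = 16.43 and 20.18 + 2.25 = 22.43.
Outside the cutoffs: 11.78, 14.69, 15.32, 15.92.

4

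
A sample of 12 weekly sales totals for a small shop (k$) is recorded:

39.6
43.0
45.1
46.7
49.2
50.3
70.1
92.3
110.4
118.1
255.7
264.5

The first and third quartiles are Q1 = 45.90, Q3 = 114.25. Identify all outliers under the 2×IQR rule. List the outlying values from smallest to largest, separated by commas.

255.7, 264.5

IQR = Q3 − Q1 = 114.25 − 45.90 = 68.35.
Lower fence = Q1 − 2·IQR = 45.90 − 136.70 = -90.80.
Upper fence = Q3 + 2·IQR = 114.25 + 136.70 = 250.95.
255.7 > 250.95 → outlier.
264.5 > 250.95 → outlier.
All remaining values lie within [-90.80, 250.95].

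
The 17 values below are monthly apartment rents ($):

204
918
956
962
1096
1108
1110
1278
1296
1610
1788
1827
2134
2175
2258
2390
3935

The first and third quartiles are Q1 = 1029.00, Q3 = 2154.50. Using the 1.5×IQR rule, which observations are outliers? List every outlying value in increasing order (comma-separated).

3935

IQR = Q3 − Q1 = 2154.50 − 1029.00 = 1125.50.
Lower fence = Q1 − 1.5·IQR = 1029.00 − 1688.25 = -659.25.
Upper fence = Q3 + 1.5·IQR = 2154.50 + 1688.25 = 3842.75.
3935 > 3842.75 → outlier.
All remaining values lie within [-659.25, 3842.75].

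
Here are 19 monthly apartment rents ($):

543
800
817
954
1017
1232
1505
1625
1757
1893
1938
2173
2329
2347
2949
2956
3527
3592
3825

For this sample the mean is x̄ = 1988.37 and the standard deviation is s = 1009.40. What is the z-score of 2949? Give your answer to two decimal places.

0.95

z = (2949 − 1988.37) / 1009.40 = 0.95.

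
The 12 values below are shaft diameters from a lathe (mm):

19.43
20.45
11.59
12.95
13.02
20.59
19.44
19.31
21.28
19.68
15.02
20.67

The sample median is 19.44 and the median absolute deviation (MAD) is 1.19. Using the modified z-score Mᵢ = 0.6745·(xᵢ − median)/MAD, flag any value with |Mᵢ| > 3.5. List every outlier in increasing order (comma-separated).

11.59, 12.95, 13.02

|Mᵢ| > 3.5 ⇔ |xᵢ − 19.44| > 3.5·1.19/0.6745 = 6.17.
So outliers lie outside [13.27, 25.61].
11.59: M = -4.45 → outlier.
12.95: M = -3.68 → outlier.
13.02: M = -3.64 → outlier.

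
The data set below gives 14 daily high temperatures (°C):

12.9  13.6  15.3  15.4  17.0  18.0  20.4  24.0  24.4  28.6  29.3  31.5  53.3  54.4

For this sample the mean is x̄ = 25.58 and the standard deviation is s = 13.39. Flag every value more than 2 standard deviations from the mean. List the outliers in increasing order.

Cutoffs at x̄ ± 2s: 25.58 ± 2·13.39 = [-1.20, 52.36].
53.3: z = 2.07, |z| > 2 → outlier.
54.4: z = 2.15, |z| > 2 → outlier.
Every other value lies within [-1.20, 52.36].

53.3, 54.4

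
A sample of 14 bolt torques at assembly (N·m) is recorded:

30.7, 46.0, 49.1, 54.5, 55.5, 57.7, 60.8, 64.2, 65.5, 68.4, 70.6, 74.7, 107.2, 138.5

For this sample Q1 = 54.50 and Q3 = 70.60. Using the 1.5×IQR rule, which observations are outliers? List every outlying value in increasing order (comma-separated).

107.2, 138.5

IQR = Q3 − Q1 = 70.60 − 54.50 = 16.10.
Lower fence = Q1 − 1.5·IQR = 54.50 − 24.15 = 30.35.
Upper fence = Q3 + 1.5·IQR = 70.60 + 24.15 = 94.75.
107.2 > 94.75 → outlier.
138.5 > 94.75 → outlier.
All remaining values lie within [30.35, 94.75].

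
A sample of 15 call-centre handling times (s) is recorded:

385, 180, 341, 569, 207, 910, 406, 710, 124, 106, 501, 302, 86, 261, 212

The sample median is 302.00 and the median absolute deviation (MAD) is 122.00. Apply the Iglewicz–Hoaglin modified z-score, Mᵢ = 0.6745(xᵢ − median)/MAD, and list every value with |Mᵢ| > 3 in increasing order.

910

|Mᵢ| > 3 ⇔ |xᵢ − 302.00| > 3·122.00/0.6745 = 542.62.
So outliers lie outside [-240.62, 844.62].
910: M = 3.36 → outlier.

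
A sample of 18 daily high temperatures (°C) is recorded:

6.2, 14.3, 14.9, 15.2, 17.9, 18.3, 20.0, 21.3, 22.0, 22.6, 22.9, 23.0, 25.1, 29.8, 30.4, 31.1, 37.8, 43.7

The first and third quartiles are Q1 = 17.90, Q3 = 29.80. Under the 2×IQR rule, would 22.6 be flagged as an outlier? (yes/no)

no

IQR = Q3 − Q1 = 29.80 − 17.90 = 11.90.
Lower fence = Q1 − 2·IQR = 17.90 − 23.80 = -5.90.
Upper fence = Q3 + 2·IQR = 29.80 + 23.80 = 53.60.
22.6 lies within [-5.90, 53.60].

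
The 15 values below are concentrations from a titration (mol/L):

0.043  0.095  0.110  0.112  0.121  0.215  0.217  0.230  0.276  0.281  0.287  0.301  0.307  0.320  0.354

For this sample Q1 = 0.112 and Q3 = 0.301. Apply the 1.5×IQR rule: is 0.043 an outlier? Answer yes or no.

no

IQR = Q3 − Q1 = 0.301 − 0.112 = 0.189.
Lower fence = Q1 − 1.5·IQR = 0.112 − 0.2835 = -0.1715.
Upper fence = Q3 + 1.5·IQR = 0.301 + 0.2835 = 0.5845.
0.043 lies within [-0.1715, 0.5845].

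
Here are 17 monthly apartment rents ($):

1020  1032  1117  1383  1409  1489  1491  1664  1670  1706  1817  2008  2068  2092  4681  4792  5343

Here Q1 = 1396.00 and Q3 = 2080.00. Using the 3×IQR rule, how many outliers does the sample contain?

IQR = 684.00; fences at 1396.00 − 2052.00 = -656.00 and 2080.00 + 2052.00 = 4132.00.
Outside the cutoffs: 4681, 4792, 5343.

3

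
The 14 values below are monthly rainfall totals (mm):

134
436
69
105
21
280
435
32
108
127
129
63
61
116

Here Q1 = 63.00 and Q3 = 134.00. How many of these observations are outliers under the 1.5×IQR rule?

3

IQR = 71.00; fences at 63.00 − 106.50 = -43.50 and 134.00 + 106.50 = 240.50.
Outside the cutoffs: 280, 435, 436.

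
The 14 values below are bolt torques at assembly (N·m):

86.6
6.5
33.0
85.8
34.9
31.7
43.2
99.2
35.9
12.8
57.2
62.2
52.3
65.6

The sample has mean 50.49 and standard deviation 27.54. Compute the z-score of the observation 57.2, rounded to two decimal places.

z = (57.2 − 50.49) / 27.54 = 0.24.

0.24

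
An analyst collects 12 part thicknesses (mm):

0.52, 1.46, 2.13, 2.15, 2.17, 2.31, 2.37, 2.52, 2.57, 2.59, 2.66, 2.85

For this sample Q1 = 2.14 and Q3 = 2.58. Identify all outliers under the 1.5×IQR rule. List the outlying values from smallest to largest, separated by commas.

IQR = Q3 − Q1 = 2.58 − 2.14 = 0.44.
Lower fence = Q1 − 1.5·IQR = 2.14 − 0.66 = 1.48.
Upper fence = Q3 + 1.5·IQR = 2.58 + 0.66 = 3.24.
0.52 < 1.48 → outlier.
1.46 < 1.48 → outlier.
All remaining values lie within [1.48, 3.24].

0.52, 1.46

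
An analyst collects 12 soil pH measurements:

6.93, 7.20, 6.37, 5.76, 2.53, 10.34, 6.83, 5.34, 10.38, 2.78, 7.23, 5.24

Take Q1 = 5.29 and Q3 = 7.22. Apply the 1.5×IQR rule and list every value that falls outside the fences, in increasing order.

10.34, 10.38

IQR = Q3 − Q1 = 7.22 − 5.29 = 1.93.
Lower fence = Q1 − 1.5·IQR = 5.29 − 2.895 = 2.395.
Upper fence = Q3 + 1.5·IQR = 7.22 + 2.895 = 10.115.
10.34 > 10.115 → outlier.
10.38 > 10.115 → outlier.
All remaining values lie within [2.395, 10.115].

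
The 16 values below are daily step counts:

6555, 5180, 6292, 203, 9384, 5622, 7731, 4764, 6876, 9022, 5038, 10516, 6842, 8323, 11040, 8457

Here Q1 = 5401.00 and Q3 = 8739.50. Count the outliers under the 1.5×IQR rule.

IQR = 3338.50; fences at 5401.00 − 5007.75 = 393.25 and 8739.50 + 5007.75 = 13747.25.
Outside the cutoffs: 203.

1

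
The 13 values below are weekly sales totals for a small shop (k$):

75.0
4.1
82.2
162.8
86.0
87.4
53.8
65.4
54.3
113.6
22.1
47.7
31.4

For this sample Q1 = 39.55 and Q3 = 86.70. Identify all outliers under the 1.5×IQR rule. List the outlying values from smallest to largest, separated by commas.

IQR = Q3 − Q1 = 86.70 − 39.55 = 47.15.
Lower fence = Q1 − 1.5·IQR = 39.55 − 70.725 = -31.175.
Upper fence = Q3 + 1.5·IQR = 86.70 + 70.725 = 157.425.
162.8 > 157.425 → outlier.
All remaining values lie within [-31.175, 157.425].

162.8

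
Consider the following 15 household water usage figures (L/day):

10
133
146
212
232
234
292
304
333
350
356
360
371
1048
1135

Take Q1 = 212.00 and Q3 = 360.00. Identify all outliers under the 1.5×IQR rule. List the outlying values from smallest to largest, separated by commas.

IQR = Q3 − Q1 = 360.00 − 212.00 = 148.00.
Lower fence = Q1 − 1.5·IQR = 212.00 − 222.00 = -10.00.
Upper fence = Q3 + 1.5·IQR = 360.00 + 222.00 = 582.00.
1048 > 582.00 → outlier.
1135 > 582.00 → outlier.
All remaining values lie within [-10.00, 582.00].

1048, 1135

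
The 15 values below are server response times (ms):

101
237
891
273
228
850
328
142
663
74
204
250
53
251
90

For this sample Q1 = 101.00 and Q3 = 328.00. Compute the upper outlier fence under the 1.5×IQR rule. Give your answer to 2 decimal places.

668.50

IQR = Q3 − Q1 = 328.00 − 101.00 = 227.00.
Lower fence = Q1 − 1.5·IQR = 101.00 − 340.50 = -239.50.
Upper fence = Q3 + 1.5·IQR = 328.00 + 340.50 = 668.50.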